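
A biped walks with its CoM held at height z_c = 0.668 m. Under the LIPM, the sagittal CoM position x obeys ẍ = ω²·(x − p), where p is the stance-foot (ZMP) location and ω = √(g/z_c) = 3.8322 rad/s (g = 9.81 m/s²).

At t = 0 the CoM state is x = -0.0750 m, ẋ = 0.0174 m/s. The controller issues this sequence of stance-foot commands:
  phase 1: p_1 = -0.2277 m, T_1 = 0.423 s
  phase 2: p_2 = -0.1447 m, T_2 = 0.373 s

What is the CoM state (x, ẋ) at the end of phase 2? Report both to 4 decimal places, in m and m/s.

x = 1.3364, ẋ = 5.7250

phase 1: p=-0.2277, T=0.423, ωT=1.621021, cosh=2.627973, sinh=2.430277; start (x,ẋ)=(-0.075000, 0.017400) → end (x,ẋ)=(0.184626, 1.467869)
phase 2: p=-0.1447, T=0.373, ωT=1.429411, cosh=2.207844, sinh=1.968393; start (x,ẋ)=(0.184626, 1.467869) → end (x,ẋ)=(1.336365, 5.725023)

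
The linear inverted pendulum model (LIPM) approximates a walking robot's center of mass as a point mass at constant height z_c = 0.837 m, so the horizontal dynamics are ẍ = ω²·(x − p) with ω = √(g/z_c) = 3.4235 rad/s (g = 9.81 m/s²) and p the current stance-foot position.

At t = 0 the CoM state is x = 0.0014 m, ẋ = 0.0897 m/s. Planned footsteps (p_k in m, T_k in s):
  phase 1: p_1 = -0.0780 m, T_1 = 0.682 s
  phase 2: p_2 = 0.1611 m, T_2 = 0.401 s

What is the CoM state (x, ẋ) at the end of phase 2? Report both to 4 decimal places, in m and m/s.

x = 1.8117, ẋ = 5.8538

phase 1: p=-0.0780, T=0.682, ωT=2.334827, cosh=5.212250, sinh=5.115423; start (x,ẋ)=(0.001400, 0.089700) → end (x,ẋ)=(0.469883, 1.858043)
phase 2: p=0.1611, T=0.401, ωT=1.372824, cosh=2.099934, sinh=1.846544; start (x,ẋ)=(0.469883, 1.858043) → end (x,ẋ)=(1.811703, 5.853785)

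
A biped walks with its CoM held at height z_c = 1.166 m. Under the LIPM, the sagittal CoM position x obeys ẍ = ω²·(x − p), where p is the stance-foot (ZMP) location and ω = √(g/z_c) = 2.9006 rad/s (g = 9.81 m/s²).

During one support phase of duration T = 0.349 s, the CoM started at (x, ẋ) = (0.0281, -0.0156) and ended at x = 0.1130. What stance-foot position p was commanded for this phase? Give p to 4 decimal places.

ωT = 2.9006·0.349 = 1.012309; cosh(ωT) = 1.557664, sinh(ωT) = 1.194285
x(T) = p + (x₀−p)·cosh(ωT) + (ẋ₀/ω)·sinh(ωT) ⇒ p·(1 − cosh) = x(T) − x₀·cosh − (ẋ₀/ω)·sinh
numerator   = 0.1130 − (0.0281)·1.557664 − (-0.0156/2.9006)·1.194285 = 0.075653
denominator = 1 − 1.557664 = -0.557664
p = 0.075653 / -0.557664 = -0.1357

p = -0.1357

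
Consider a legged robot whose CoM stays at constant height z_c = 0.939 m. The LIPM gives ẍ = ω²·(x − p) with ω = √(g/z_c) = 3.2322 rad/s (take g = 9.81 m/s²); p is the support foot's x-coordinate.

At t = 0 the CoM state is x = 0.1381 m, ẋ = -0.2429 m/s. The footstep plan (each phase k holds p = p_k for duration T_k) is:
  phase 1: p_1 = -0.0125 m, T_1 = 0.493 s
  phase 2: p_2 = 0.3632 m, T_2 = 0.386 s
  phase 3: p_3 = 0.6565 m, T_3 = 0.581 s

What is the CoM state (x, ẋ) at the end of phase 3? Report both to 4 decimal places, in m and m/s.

phase 1: p=-0.0125, T=0.493, ωT=1.593475, cosh=2.562018, sinh=2.358799; start (x,ẋ)=(0.138100, -0.242900) → end (x,ẋ)=(0.196076, 0.525877)
phase 2: p=0.3632, T=0.386, ωT=1.247629, cosh=1.884631, sinh=1.597447; start (x,ẋ)=(0.196076, 0.525877) → end (x,ẋ)=(0.308136, 0.128179)
phase 3: p=0.6565, T=0.581, ωT=1.877908, cosh=3.346360, sinh=3.193450; start (x,ẋ)=(0.308136, 0.128179) → end (x,ẋ)=(-0.382608, -3.166832)

x = -0.3826, ẋ = -3.1668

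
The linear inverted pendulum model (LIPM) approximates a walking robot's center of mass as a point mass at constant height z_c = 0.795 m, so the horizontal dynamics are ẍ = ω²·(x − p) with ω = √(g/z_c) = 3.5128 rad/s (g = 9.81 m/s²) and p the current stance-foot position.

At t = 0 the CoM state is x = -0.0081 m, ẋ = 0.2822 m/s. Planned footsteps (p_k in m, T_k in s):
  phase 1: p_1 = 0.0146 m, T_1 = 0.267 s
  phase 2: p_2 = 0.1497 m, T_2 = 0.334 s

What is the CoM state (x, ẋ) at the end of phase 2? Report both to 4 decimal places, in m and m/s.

phase 1: p=0.0146, T=0.267, ωT=0.937918, cosh=1.473049, sinh=1.081607; start (x,ẋ)=(-0.008100, 0.282200) → end (x,ẋ)=(0.068052, 0.329447)
phase 2: p=0.1497, T=0.334, ωT=1.173275, cosh=1.770957, sinh=1.461605; start (x,ẋ)=(0.068052, 0.329447) → end (x,ẋ)=(0.142182, 0.164230)

x = 0.1422, ẋ = 0.1642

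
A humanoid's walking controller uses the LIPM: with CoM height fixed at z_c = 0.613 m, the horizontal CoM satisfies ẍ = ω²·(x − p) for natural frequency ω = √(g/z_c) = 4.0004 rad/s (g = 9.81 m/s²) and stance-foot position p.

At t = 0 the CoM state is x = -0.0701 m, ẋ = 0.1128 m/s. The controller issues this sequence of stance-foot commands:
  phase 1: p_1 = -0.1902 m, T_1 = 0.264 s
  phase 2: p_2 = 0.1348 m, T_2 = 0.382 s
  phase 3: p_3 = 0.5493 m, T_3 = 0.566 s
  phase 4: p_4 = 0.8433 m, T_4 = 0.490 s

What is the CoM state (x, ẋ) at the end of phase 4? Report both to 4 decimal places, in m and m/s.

x = 1.5798, ẋ = 3.1398

phase 1: p=-0.1902, T=0.264, ωT=1.056106, cosh=1.611480, sinh=1.263672; start (x,ẋ)=(-0.070100, 0.112800) → end (x,ẋ)=(0.038971, 0.788904)
phase 2: p=0.1348, T=0.382, ωT=1.528153, cosh=2.413295, sinh=2.196359; start (x,ẋ)=(0.038971, 0.788904) → end (x,ẋ)=(0.336671, 1.061871)
phase 3: p=0.5493, T=0.566, ωT=2.264226, cosh=4.863794, sinh=4.759883; start (x,ẋ)=(0.336671, 1.061871) → end (x,ẋ)=(0.778588, 1.115969)
phase 4: p=0.8433, T=0.490, ωT=1.960196, cosh=3.620775, sinh=3.479944; start (x,ẋ)=(0.778588, 1.115969) → end (x,ẋ)=(1.579773, 3.139806)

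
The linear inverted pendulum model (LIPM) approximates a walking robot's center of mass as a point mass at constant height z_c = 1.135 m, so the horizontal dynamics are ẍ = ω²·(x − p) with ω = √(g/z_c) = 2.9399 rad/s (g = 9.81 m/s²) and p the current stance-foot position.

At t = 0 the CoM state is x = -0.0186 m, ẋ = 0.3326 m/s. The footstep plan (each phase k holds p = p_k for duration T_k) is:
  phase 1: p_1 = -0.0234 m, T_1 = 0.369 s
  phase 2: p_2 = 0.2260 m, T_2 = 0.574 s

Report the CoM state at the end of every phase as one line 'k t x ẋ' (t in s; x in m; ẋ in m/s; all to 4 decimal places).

1 0.3690 0.1328 0.5668
2 0.9430 0.4686 0.8689

phase 1: p=-0.0234, T=0.369, ωT=1.084823, cosh=1.648439, sinh=1.310477; start (x,ẋ)=(-0.018600, 0.332600) → end (x,ẋ)=(0.132771, 0.566764)
phase 2: p=0.2260, T=0.574, ωT=1.687503, cosh=2.795472, sinh=2.610491; start (x,ẋ)=(0.132771, 0.566764) → end (x,ẋ)=(0.468640, 0.868877)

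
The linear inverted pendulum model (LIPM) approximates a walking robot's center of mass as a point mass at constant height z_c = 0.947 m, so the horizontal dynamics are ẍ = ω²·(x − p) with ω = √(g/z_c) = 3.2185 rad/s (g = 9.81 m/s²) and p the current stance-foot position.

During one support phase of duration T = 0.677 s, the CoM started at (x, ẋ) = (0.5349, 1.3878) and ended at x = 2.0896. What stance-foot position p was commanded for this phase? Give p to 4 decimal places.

ωT = 3.2185·0.677 = 2.178925; cosh(ωT) = 4.474980, sinh(ωT) = 4.361817
x(T) = p + (x₀−p)·cosh(ωT) + (ẋ₀/ω)·sinh(ωT) ⇒ p·(1 − cosh) = x(T) − x₀·cosh − (ẋ₀/ω)·sinh
numerator   = 2.0896 − (0.5349)·4.474980 − (1.3878/3.2185)·4.361817 = -2.184859
denominator = 1 − 4.474980 = -3.474980
p = -2.184859 / -3.474980 = 0.6287

p = 0.6287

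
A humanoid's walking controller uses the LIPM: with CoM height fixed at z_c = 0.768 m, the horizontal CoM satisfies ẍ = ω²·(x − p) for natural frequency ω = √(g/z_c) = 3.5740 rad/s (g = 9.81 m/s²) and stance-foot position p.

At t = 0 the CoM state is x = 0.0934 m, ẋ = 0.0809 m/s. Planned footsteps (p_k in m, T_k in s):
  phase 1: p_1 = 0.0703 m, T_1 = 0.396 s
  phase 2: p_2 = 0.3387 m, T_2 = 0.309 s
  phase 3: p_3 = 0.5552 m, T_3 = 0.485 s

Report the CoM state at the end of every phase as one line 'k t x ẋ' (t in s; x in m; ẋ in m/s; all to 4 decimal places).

1 0.3960 0.1645 0.3363
2 0.7050 0.1734 -0.2729
3 1.1900 -0.7682 -4.5369

phase 1: p=0.0703, T=0.396, ωT=1.415304, cosh=2.180295, sinh=1.937443; start (x,ẋ)=(0.093400, 0.080900) → end (x,ẋ)=(0.164520, 0.336340)
phase 2: p=0.3387, T=0.309, ωT=1.104366, cosh=1.674366, sinh=1.342945; start (x,ẋ)=(0.164520, 0.336340) → end (x,ẋ)=(0.173440, -0.272852)
phase 3: p=0.5552, T=0.485, ωT=1.733390, cosh=2.918246, sinh=2.741562; start (x,ẋ)=(0.173440, -0.272852) → end (x,ẋ)=(-0.768169, -4.536861)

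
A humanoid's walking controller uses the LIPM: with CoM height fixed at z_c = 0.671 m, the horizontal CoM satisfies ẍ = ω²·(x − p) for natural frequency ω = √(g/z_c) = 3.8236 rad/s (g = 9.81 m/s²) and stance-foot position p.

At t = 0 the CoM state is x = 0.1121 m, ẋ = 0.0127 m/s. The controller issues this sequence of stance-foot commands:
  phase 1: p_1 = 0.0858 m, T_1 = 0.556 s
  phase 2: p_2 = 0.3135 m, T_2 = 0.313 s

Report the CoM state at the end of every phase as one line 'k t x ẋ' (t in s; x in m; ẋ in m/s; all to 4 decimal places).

phase 1: p=0.0858, T=0.556, ωT=2.125922, cosh=4.249970, sinh=4.130647; start (x,ẋ)=(0.112100, 0.012700) → end (x,ẋ)=(0.211294, 0.469355)
phase 2: p=0.3135, T=0.313, ωT=1.196787, cosh=1.805815, sinh=1.503651; start (x,ẋ)=(0.211294, 0.469355) → end (x,ẋ)=(0.313512, 0.259950)

1 0.5560 0.2113 0.4694
2 0.8690 0.3135 0.2599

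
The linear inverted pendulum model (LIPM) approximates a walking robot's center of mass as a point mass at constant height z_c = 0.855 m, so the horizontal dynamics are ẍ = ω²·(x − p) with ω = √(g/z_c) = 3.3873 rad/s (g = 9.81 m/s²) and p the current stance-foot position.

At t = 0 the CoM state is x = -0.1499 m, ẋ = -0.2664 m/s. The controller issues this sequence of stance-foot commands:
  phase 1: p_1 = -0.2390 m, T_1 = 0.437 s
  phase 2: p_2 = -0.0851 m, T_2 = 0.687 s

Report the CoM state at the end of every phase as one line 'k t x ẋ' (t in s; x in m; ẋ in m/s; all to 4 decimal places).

phase 1: p=-0.2390, T=0.437, ωT=1.480250, cosh=2.310813, sinh=2.083232; start (x,ẋ)=(-0.149900, -0.266400) → end (x,ẋ)=(-0.196946, 0.013136)
phase 2: p=-0.0851, T=0.687, ωT=2.327075, cosh=5.172752, sinh=5.075171; start (x,ẋ)=(-0.196946, 0.013136) → end (x,ẋ)=(-0.643969, -1.854806)

1 0.4370 -0.1969 0.0131
2 1.1240 -0.6440 -1.8548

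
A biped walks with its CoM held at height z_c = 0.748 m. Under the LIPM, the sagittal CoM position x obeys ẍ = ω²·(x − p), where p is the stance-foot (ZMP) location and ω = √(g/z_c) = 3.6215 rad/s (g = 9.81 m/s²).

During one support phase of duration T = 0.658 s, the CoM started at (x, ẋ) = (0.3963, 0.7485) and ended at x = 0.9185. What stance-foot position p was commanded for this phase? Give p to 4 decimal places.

ωT = 3.6215·0.658 = 2.382947; cosh(ωT) = 5.464535, sinh(ωT) = 5.372257
x(T) = p + (x₀−p)·cosh(ωT) + (ẋ₀/ω)·sinh(ωT) ⇒ p·(1 − cosh) = x(T) − x₀·cosh − (ẋ₀/ω)·sinh
numerator   = 0.9185 − (0.3963)·5.464535 − (0.7485/3.6215)·5.372257 = -2.357446
denominator = 1 − 5.464535 = -4.464535
p = -2.357446 / -4.464535 = 0.5280

p = 0.5280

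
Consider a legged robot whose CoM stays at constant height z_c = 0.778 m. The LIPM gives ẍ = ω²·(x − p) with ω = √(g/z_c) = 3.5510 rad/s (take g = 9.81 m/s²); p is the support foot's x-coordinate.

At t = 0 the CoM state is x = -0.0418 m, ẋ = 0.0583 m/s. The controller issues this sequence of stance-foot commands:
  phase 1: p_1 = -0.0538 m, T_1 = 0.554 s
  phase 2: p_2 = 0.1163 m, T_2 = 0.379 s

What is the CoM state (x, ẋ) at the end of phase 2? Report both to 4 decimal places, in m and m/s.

x = 0.1577, ẋ = 0.3048

phase 1: p=-0.0538, T=0.554, ωT=1.967254, cosh=3.645427, sinh=3.505586; start (x,ẋ)=(-0.041800, 0.058300) → end (x,ẋ)=(0.047500, 0.361908)
phase 2: p=0.1163, T=0.379, ωT=1.345829, cosh=2.050847, sinh=1.790523; start (x,ẋ)=(0.047500, 0.361908) → end (x,ẋ)=(0.157686, 0.304775)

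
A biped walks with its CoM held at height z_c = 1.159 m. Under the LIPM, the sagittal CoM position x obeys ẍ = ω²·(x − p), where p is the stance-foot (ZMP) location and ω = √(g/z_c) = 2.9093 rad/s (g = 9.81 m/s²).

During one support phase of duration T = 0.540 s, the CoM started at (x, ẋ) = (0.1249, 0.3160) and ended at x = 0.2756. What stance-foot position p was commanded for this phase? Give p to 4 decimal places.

p = 0.1907

ωT = 2.9093·0.540 = 1.571022; cosh(ωT) = 2.509698, sinh(ωT) = 2.301865
x(T) = p + (x₀−p)·cosh(ωT) + (ẋ₀/ω)·sinh(ωT) ⇒ p·(1 − cosh) = x(T) − x₀·cosh − (ẋ₀/ω)·sinh
numerator   = 0.2756 − (0.1249)·2.509698 − (0.3160/2.9093)·2.301865 = -0.287883
denominator = 1 − 2.509698 = -1.509698
p = -0.287883 / -1.509698 = 0.1907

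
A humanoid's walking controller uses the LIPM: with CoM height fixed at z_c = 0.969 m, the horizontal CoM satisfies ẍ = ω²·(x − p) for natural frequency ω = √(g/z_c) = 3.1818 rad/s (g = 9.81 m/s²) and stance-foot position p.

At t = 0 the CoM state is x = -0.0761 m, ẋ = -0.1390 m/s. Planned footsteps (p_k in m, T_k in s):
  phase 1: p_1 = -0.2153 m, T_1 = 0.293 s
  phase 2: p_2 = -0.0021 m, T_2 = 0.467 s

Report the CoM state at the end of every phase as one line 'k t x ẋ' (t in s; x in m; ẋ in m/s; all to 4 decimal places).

phase 1: p=-0.2153, T=0.293, ωT=0.932267, cosh=1.466961, sinh=1.073301; start (x,ẋ)=(-0.076100, -0.139000) → end (x,ẋ)=(-0.057987, 0.271465)
phase 2: p=-0.0021, T=0.467, ωT=1.485901, cosh=2.322621, sinh=2.096322; start (x,ẋ)=(-0.057987, 0.271465) → end (x,ẋ)=(0.046949, 0.257737)

1 0.2930 -0.0580 0.2715
2 0.7600 0.0469 0.2577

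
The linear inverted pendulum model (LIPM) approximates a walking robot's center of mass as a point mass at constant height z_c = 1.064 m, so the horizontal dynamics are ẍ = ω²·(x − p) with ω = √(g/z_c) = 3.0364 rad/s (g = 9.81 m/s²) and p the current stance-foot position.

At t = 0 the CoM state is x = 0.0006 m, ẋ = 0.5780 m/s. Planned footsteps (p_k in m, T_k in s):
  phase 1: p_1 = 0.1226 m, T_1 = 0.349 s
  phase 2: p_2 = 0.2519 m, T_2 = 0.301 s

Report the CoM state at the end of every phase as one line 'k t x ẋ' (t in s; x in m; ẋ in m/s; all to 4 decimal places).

1 0.3490 0.1671 0.4638
2 0.6500 0.2890 0.4019

phase 1: p=0.1226, T=0.349, ωT=1.059704, cosh=1.616037, sinh=1.269479; start (x,ẋ)=(0.000600, 0.578000) → end (x,ẋ)=(0.167098, 0.463803)
phase 2: p=0.2519, T=0.301, ωT=0.913956, cosh=1.447553, sinh=1.046618; start (x,ẋ)=(0.167098, 0.463803) → end (x,ẋ)=(0.289012, 0.401881)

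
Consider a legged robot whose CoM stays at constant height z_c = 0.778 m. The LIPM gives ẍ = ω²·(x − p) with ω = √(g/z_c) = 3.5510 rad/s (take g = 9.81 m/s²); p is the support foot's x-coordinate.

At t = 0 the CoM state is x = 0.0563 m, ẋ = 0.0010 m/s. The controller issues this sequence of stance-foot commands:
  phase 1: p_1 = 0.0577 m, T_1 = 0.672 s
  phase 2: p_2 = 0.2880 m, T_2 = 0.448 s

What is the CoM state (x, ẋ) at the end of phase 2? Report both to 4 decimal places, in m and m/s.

x = -0.3305, ẋ = -2.0294

phase 1: p=0.0577, T=0.672, ωT=2.386272, cosh=5.482428, sinh=5.390456; start (x,ẋ)=(0.056300, 0.001000) → end (x,ẋ)=(0.051543, -0.021316)
phase 2: p=0.2880, T=0.448, ωT=1.590848, cosh=2.555831, sinh=2.352078; start (x,ẋ)=(0.051543, -0.021316) → end (x,ẋ)=(-0.330464, -2.029426)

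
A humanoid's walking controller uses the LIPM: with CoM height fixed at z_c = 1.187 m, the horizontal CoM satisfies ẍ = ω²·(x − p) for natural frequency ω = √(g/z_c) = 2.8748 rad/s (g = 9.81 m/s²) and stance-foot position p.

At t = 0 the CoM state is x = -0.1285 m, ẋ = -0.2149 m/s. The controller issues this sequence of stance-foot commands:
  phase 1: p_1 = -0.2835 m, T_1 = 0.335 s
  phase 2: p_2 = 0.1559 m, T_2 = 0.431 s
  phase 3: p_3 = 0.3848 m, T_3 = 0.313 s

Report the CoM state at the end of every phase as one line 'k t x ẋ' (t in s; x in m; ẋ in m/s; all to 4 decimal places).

phase 1: p=-0.2835, T=0.335, ωT=0.963058, cosh=1.500710, sinh=1.118986; start (x,ẋ)=(-0.128500, -0.214900) → end (x,ẋ)=(-0.134538, 0.176111)
phase 2: p=0.1559, T=0.431, ωT=1.239039, cosh=1.870978, sinh=1.581316; start (x,ẋ)=(-0.134538, 0.176111) → end (x,ẋ)=(-0.290631, -0.990820)
phase 3: p=0.3848, T=0.313, ωT=0.899812, cosh=1.432894, sinh=1.026248; start (x,ẋ)=(-0.290631, -0.990820) → end (x,ẋ)=(-0.936724, -3.412434)

1 0.3350 -0.1345 0.1761
2 0.7660 -0.2906 -0.9908
3 1.0790 -0.9367 -3.4124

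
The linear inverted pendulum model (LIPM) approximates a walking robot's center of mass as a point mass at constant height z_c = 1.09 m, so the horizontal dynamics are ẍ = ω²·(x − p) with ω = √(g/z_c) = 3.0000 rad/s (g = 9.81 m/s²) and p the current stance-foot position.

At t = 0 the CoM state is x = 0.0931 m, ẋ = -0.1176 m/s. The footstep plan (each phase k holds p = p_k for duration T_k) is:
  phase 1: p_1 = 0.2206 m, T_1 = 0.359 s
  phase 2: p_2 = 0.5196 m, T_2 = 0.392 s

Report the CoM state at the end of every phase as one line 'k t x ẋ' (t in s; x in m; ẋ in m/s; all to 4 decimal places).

1 0.3590 -0.0391 -0.6890
2 0.7510 -0.8089 -3.6810

phase 1: p=0.2206, T=0.359, ωT=1.077000, cosh=1.638237, sinh=1.297621; start (x,ẋ)=(0.093100, -0.117600) → end (x,ẋ)=(-0.039142, -0.688997)
phase 2: p=0.5196, T=0.392, ωT=1.176000, cosh=1.774947, sinh=1.466436; start (x,ẋ)=(-0.039142, -0.688997) → end (x,ẋ)=(-0.808927, -3.681011)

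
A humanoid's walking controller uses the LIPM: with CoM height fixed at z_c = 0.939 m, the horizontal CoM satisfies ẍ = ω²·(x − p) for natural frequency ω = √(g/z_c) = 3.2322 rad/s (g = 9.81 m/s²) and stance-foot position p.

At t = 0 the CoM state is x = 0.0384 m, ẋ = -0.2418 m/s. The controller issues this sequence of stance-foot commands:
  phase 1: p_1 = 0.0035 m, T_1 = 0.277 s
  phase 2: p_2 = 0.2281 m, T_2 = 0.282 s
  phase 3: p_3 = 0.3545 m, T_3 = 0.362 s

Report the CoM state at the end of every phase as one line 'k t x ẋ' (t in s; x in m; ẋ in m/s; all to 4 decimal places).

phase 1: p=0.0035, T=0.277, ωT=0.895319, cosh=1.428297, sinh=1.019820; start (x,ẋ)=(0.038400, -0.241800) → end (x,ẋ)=(-0.022945, -0.230323)
phase 2: p=0.2281, T=0.282, ωT=0.911480, cosh=1.444966, sinh=1.043037; start (x,ẋ)=(-0.022945, -0.230323) → end (x,ẋ)=(-0.208977, -1.179157)
phase 3: p=0.3545, T=0.362, ωT=1.170056, cosh=1.766262, sinh=1.455912; start (x,ẋ)=(-0.208977, -1.179157) → end (x,ẋ)=(-1.171888, -4.734310)

1 0.2770 -0.0229 -0.2303
2 0.5590 -0.2090 -1.1792
3 0.9210 -1.1719 -4.7343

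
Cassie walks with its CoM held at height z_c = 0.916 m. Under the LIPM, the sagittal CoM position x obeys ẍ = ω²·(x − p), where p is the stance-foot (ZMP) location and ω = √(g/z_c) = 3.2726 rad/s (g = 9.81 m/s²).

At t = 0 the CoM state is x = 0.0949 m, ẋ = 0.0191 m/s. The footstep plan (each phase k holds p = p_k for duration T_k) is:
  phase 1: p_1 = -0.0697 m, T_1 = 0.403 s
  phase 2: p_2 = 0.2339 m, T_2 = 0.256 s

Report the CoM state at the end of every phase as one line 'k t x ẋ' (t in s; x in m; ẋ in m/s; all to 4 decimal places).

1 0.4030 0.2702 0.9733
2 0.6590 0.5630 1.4468

phase 1: p=-0.0697, T=0.403, ωT=1.318858, cosh=2.003294, sinh=1.735854; start (x,ẋ)=(0.094900, 0.019100) → end (x,ẋ)=(0.270173, 0.973315)
phase 2: p=0.2339, T=0.256, ωT=0.837786, cosh=1.371955, sinh=0.939288; start (x,ẋ)=(0.270173, 0.973315) → end (x,ẋ)=(0.563022, 1.446846)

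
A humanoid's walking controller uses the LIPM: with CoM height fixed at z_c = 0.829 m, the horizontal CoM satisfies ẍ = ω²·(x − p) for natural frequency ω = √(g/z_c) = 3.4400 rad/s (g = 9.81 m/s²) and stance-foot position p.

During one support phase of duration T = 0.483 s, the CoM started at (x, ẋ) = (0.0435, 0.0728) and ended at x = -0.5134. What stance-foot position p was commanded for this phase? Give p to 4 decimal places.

p = 0.3968

ωT = 3.4400·0.483 = 1.661520; cosh(ωT) = 2.728581, sinh(ωT) = 2.538730
x(T) = p + (x₀−p)·cosh(ωT) + (ẋ₀/ω)·sinh(ωT) ⇒ p·(1 − cosh) = x(T) − x₀·cosh − (ẋ₀/ω)·sinh
numerator   = -0.5134 − (0.0435)·2.728581 − (0.0728/3.4400)·2.538730 = -0.685820
denominator = 1 − 2.728581 = -1.728581
p = -0.685820 / -1.728581 = 0.3968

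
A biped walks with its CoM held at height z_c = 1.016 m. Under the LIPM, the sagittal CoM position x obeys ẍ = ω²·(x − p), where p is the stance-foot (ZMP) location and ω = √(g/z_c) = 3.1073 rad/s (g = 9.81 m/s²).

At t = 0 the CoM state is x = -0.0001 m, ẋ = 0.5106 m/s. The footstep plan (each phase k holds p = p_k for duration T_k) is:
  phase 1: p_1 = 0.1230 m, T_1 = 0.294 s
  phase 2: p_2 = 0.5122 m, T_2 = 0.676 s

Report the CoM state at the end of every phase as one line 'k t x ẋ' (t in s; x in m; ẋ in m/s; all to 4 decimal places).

1 0.2940 0.1167 0.3388
2 0.9700 -0.6888 -3.5400

phase 1: p=0.1230, T=0.294, ωT=0.913546, cosh=1.447124, sinh=1.046024; start (x,ẋ)=(-0.000100, 0.510600) → end (x,ẋ)=(0.116745, 0.338788)
phase 2: p=0.5122, T=0.676, ωT=2.100535, cosh=4.146465, sinh=4.024074; start (x,ẋ)=(0.116745, 0.338788) → end (x,ẋ)=(-0.688798, -3.540003)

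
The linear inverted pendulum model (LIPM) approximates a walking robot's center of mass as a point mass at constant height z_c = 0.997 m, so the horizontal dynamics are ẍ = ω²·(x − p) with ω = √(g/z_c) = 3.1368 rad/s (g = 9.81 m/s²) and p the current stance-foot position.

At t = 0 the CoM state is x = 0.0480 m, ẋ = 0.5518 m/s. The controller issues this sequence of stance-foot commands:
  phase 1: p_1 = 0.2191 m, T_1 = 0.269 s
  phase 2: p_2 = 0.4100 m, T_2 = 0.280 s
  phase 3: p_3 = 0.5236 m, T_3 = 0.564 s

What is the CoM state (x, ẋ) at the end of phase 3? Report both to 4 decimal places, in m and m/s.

x = -1.0999, ẋ = -4.9563

phase 1: p=0.2191, T=0.269, ωT=0.843799, cosh=1.377629, sinh=0.947555; start (x,ẋ)=(0.048000, 0.551800) → end (x,ẋ)=(0.150074, 0.251616)
phase 2: p=0.4100, T=0.280, ωT=0.878304, cosh=1.411151, sinh=0.995664; start (x,ẋ)=(0.150074, 0.251616) → end (x,ẋ)=(0.123072, -0.456732)
phase 3: p=0.5236, T=0.564, ωT=1.769155, cosh=3.018186, sinh=2.847709; start (x,ẋ)=(0.123072, -0.456732) → end (x,ẋ)=(-1.099909, -4.956301)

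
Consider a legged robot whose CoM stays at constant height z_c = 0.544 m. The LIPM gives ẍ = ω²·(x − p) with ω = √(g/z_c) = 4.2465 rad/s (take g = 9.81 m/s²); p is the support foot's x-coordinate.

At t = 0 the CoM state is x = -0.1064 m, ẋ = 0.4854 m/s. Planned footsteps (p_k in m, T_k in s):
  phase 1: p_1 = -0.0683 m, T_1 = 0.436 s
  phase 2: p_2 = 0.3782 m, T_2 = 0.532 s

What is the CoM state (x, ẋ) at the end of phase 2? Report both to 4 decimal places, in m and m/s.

phase 1: p=-0.0683, T=0.436, ωT=1.851474, cosh=3.263103, sinh=3.106098; start (x,ẋ)=(-0.106400, 0.485400) → end (x,ẋ)=(0.162421, 1.081370)
phase 2: p=0.3782, T=0.532, ωT=2.259138, cosh=4.839636, sinh=4.735196; start (x,ẋ)=(0.162421, 1.081370) → end (x,ẋ)=(0.539724, 0.894551)

x = 0.5397, ẋ = 0.8946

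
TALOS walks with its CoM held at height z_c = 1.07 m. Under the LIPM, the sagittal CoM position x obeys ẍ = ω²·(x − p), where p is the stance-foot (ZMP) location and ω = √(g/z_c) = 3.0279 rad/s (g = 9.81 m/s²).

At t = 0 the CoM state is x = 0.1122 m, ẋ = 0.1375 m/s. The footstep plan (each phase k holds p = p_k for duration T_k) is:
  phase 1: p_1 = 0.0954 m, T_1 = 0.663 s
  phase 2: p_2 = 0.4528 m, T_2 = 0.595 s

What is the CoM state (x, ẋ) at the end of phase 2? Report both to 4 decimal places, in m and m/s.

phase 1: p=0.0954, T=0.663, ωT=2.007498, cosh=3.789495, sinh=3.655170; start (x,ẋ)=(0.112200, 0.137500) → end (x,ẋ)=(0.325048, 0.706989)
phase 2: p=0.4528, T=0.595, ωT=1.801600, cosh=3.112186, sinh=2.947152; start (x,ẋ)=(0.325048, 0.706989) → end (x,ẋ)=(0.743349, 1.060269)

x = 0.7433, ẋ = 1.0603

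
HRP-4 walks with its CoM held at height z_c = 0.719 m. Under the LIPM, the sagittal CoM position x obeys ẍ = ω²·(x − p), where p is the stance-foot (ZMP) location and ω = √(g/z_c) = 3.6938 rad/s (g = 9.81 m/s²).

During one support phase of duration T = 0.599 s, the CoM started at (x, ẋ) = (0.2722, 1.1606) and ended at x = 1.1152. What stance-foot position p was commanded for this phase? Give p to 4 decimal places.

ωT = 3.6938·0.599 = 2.212586; cosh(ωT) = 4.624370, sinh(ωT) = 4.514952
x(T) = p + (x₀−p)·cosh(ωT) + (ẋ₀/ω)·sinh(ωT) ⇒ p·(1 − cosh) = x(T) − x₀·cosh − (ẋ₀/ω)·sinh
numerator   = 1.1152 − (0.2722)·4.624370 − (1.1606/3.6938)·4.514952 = -1.562161
denominator = 1 − 4.624370 = -3.624370
p = -1.562161 / -3.624370 = 0.4310

p = 0.4310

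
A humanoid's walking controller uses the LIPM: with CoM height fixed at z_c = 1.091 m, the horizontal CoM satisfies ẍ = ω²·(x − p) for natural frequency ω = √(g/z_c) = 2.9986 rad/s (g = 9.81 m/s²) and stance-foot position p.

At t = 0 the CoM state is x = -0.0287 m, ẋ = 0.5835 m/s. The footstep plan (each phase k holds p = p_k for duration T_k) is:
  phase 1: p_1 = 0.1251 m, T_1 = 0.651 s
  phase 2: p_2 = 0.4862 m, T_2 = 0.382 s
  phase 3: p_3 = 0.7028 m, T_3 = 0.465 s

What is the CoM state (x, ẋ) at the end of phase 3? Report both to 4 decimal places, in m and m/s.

phase 1: p=0.1251, T=0.651, ωT=1.952089, cosh=3.592680, sinh=3.450703; start (x,ẋ)=(-0.028700, 0.583500) → end (x,ẋ)=(0.244021, 0.504918)
phase 2: p=0.4862, T=0.382, ωT=1.145465, cosh=1.730990, sinh=1.412914; start (x,ẋ)=(0.244021, 0.504918) → end (x,ẋ)=(0.304903, -0.152049)
phase 3: p=0.7028, T=0.465, ωT=1.394349, cosh=2.140172, sinh=1.892177; start (x,ẋ)=(0.304903, -0.152049) → end (x,ẋ)=(-0.244713, -2.583030)

x = -0.2447, ẋ = -2.5830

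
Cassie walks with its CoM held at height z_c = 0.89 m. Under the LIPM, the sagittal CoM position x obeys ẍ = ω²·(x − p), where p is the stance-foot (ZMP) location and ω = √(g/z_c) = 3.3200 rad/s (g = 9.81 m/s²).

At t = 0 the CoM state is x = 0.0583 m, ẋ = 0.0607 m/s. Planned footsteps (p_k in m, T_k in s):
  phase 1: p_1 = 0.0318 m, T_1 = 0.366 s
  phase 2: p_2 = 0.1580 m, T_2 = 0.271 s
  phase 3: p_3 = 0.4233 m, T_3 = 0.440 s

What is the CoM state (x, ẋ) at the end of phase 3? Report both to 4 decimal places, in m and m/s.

x = -0.0538, ẋ = -1.3409

phase 1: p=0.0318, T=0.366, ωT=1.215120, cosh=1.833686, sinh=1.537012; start (x,ẋ)=(0.058300, 0.060700) → end (x,ẋ)=(0.108494, 0.246531)
phase 2: p=0.1580, T=0.271, ωT=0.899720, cosh=1.432799, sinh=1.026116; start (x,ẋ)=(0.108494, 0.246531) → end (x,ẋ)=(0.163264, 0.184578)
phase 3: p=0.4233, T=0.440, ωT=1.460800, cosh=2.270728, sinh=2.038678; start (x,ẋ)=(0.163264, 0.184578) → end (x,ẋ)=(-0.053830, -1.340908)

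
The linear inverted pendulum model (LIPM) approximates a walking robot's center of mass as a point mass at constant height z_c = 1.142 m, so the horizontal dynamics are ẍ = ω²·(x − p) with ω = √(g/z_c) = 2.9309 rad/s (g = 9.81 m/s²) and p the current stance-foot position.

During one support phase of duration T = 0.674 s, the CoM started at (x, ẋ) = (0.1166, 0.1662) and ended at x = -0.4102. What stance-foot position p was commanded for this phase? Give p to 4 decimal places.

ωT = 2.9309·0.674 = 1.975427; cosh(ωT) = 3.674198, sinh(ωT) = 3.535496
x(T) = p + (x₀−p)·cosh(ωT) + (ẋ₀/ω)·sinh(ωT) ⇒ p·(1 − cosh) = x(T) − x₀·cosh − (ẋ₀/ω)·sinh
numerator   = -0.4102 − (0.1166)·3.674198 − (0.1662/2.9309)·3.535496 = -1.039096
denominator = 1 − 3.674198 = -2.674198
p = -1.039096 / -2.674198 = 0.3886

p = 0.3886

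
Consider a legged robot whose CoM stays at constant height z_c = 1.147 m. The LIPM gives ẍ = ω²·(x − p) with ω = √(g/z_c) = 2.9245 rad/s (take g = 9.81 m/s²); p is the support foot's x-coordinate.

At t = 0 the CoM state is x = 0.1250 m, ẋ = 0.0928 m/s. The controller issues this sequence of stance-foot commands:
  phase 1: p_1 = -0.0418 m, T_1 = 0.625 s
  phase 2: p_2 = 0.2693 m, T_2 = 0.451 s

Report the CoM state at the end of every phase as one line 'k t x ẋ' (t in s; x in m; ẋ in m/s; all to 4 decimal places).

phase 1: p=-0.0418, T=0.625, ωT=1.827813, cosh=3.190515, sinh=3.029750; start (x,ẋ)=(0.125000, 0.092800) → end (x,ẋ)=(0.586518, 1.774012)
phase 2: p=0.2693, T=0.451, ωT=1.318949, cosh=2.003454, sinh=1.736037; start (x,ẋ)=(0.586518, 1.774012) → end (x,ẋ)=(1.957917, 5.164678)

1 0.6250 0.5865 1.7740
2 1.0760 1.9579 5.1647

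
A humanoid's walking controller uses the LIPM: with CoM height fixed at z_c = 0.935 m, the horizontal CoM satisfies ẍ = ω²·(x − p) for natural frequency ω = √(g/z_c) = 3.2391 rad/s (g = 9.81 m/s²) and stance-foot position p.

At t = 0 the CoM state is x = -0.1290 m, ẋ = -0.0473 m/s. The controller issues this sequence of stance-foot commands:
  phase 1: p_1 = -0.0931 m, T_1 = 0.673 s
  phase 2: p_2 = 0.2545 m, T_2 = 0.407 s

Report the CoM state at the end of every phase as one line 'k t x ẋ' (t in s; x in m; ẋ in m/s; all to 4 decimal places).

1 0.6730 -0.3177 -0.7196
2 1.0800 -1.2766 -4.6559

phase 1: p=-0.0931, T=0.673, ωT=2.179914, cosh=4.479300, sinh=4.366248; start (x,ẋ)=(-0.129000, -0.047300) → end (x,ẋ)=(-0.317666, -0.719594)
phase 2: p=0.2545, T=0.407, ωT=1.318314, cosh=2.002350, sinh=1.734764; start (x,ẋ)=(-0.317666, -0.719594) → end (x,ẋ)=(-1.276570, -4.655925)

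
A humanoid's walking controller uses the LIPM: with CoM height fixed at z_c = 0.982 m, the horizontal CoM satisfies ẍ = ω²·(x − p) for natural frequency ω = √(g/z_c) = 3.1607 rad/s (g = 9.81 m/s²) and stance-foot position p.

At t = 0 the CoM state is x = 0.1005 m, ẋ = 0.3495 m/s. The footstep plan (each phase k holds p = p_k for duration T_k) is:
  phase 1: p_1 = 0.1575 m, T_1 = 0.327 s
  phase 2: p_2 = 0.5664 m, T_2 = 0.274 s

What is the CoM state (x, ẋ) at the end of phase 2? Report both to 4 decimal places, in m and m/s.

x = 0.1608, ẋ = -0.6590

phase 1: p=0.1575, T=0.327, ωT=1.033549, cosh=1.583383, sinh=1.227641; start (x,ẋ)=(0.100500, 0.349500) → end (x,ẋ)=(0.202996, 0.332221)
phase 2: p=0.5664, T=0.274, ωT=0.866032, cosh=1.399038, sinh=0.978420; start (x,ẋ)=(0.202996, 0.332221) → end (x,ẋ)=(0.160825, -0.659036)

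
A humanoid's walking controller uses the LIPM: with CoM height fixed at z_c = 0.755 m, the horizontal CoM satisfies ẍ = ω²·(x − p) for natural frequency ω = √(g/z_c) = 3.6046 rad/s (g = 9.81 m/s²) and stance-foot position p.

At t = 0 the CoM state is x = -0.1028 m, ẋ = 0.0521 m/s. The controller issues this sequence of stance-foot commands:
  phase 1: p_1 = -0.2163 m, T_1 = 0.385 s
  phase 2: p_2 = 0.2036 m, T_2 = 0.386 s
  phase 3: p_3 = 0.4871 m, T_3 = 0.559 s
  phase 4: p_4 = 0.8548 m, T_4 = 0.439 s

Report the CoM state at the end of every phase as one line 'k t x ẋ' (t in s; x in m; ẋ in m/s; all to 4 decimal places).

phase 1: p=-0.2163, T=0.385, ωT=1.387771, cosh=2.127771, sinh=1.878140; start (x,ẋ)=(-0.102800, 0.052100) → end (x,ẋ)=(0.052348, 0.879245)
phase 2: p=0.2036, T=0.386, ωT=1.391376, cosh=2.134555, sinh=1.885822; start (x,ẋ)=(0.052348, 0.879245) → end (x,ẋ)=(0.340740, 0.848643)
phase 3: p=0.4871, T=0.559, ωT=2.014971, cosh=3.816919, sinh=3.683594; start (x,ẋ)=(0.340740, 0.848643) → end (x,ẋ)=(0.795698, 1.295855)
phase 4: p=0.8548, T=0.439, ωT=1.582419, cosh=2.536097, sinh=2.330619; start (x,ẋ)=(0.795698, 1.295855) → end (x,ẋ)=(1.542770, 2.789900)

1 0.3850 0.0523 0.8792
2 0.7710 0.3407 0.8486
3 1.3300 0.7957 1.2959
4 1.7690 1.5428 2.7899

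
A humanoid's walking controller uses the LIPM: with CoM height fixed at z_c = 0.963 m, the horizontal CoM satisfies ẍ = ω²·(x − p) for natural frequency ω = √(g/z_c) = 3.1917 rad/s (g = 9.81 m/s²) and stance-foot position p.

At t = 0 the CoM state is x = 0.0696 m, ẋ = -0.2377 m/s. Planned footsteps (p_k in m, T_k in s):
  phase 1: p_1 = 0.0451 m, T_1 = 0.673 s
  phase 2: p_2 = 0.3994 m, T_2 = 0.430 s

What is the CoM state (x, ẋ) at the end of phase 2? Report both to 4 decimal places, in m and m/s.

x = -1.1874, ẋ = -4.7874

phase 1: p=0.0451, T=0.673, ωT=2.148014, cosh=4.342271, sinh=4.225555; start (x,ẋ)=(0.069600, -0.237700) → end (x,ẋ)=(-0.163210, -0.701734)
phase 2: p=0.3994, T=0.430, ωT=1.372431, cosh=2.099210, sinh=1.845720; start (x,ẋ)=(-0.163210, -0.701734) → end (x,ẋ)=(-1.187440, -4.787413)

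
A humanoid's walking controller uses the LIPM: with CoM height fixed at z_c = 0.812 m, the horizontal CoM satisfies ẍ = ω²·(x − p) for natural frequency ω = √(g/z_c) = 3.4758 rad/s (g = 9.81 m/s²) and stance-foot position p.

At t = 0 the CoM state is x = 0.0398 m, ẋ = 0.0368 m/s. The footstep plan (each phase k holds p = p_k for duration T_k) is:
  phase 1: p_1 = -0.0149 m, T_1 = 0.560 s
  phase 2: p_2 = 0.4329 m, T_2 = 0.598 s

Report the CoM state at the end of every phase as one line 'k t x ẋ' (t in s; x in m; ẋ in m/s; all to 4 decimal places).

phase 1: p=-0.0149, T=0.560, ωT=1.946448, cosh=3.573273, sinh=3.430493; start (x,ẋ)=(0.039800, 0.036800) → end (x,ẋ)=(0.216878, 0.783723)
phase 2: p=0.4329, T=0.598, ωT=2.078528, cosh=4.058906, sinh=3.933792; start (x,ẋ)=(0.216878, 0.783723) → end (x,ẋ)=(0.443080, 0.227379)

1 0.5600 0.2169 0.7837
2 1.1580 0.4431 0.2274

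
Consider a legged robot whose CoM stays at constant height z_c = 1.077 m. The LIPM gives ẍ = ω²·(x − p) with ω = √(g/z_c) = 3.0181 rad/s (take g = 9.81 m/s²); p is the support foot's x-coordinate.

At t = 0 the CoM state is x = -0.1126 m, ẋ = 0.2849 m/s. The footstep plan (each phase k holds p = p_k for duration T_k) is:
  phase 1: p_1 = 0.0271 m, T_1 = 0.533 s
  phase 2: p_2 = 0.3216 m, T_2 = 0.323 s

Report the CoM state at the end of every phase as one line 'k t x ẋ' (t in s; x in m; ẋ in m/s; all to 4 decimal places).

phase 1: p=0.0271, T=0.533, ωT=1.608647, cosh=2.598103, sinh=2.397945; start (x,ẋ)=(-0.112600, 0.284900) → end (x,ẋ)=(-0.109496, -0.270843)
phase 2: p=0.3216, T=0.323, ωT=0.974846, cosh=1.514005, sinh=1.136755; start (x,ẋ)=(-0.109496, -0.270843) → end (x,ẋ)=(-0.433093, -1.889078)

1 0.5330 -0.1095 -0.2708
2 0.8560 -0.4331 -1.8891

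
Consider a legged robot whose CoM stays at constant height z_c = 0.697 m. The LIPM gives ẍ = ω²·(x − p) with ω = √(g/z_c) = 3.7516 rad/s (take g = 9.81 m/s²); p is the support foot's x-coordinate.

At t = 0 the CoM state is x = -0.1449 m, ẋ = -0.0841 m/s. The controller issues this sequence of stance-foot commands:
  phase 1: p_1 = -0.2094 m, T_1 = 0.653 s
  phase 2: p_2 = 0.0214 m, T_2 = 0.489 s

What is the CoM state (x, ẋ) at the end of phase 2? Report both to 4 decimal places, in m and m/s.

phase 1: p=-0.2094, T=0.653, ωT=2.449795, cosh=5.836140, sinh=5.749829; start (x,ẋ)=(-0.144900, -0.084100) → end (x,ẋ)=(0.038137, 0.900514)
phase 2: p=0.0214, T=0.489, ωT=1.834532, cosh=3.210947, sinh=3.051259; start (x,ẋ)=(0.038137, 0.900514) → end (x,ẋ)=(0.807548, 3.083087)

x = 0.8075, ẋ = 3.0831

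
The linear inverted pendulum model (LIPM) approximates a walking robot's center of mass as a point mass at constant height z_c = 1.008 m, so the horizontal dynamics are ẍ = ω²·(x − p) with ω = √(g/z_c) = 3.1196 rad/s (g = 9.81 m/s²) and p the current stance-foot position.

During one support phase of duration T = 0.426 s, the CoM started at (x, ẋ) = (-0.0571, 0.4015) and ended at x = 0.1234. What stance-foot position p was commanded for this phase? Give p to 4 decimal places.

ωT = 3.1196·0.426 = 1.328950; cosh(ωT) = 2.020915, sinh(ωT) = 1.756159
x(T) = p + (x₀−p)·cosh(ωT) + (ẋ₀/ω)·sinh(ωT) ⇒ p·(1 − cosh) = x(T) − x₀·cosh − (ẋ₀/ω)·sinh
numerator   = 0.1234 − (-0.0571)·2.020915 − (0.4015/3.1196)·1.756159 = 0.012772
denominator = 1 − 2.020915 = -1.020915
p = 0.012772 / -1.020915 = -0.0125

p = -0.0125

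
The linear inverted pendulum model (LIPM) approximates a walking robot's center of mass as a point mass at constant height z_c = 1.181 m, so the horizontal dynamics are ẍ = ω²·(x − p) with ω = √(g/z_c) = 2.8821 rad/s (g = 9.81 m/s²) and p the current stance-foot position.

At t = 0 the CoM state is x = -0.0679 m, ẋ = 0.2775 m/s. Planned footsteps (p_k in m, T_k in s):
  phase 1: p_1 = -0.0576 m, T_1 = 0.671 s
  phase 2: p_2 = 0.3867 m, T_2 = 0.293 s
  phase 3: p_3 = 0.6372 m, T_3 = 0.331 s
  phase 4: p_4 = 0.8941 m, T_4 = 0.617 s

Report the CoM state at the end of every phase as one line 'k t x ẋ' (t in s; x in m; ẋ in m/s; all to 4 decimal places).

1 0.6710 0.2320 0.8792
2 0.9640 0.4629 0.7890
3 1.2950 0.6800 0.6207
4 1.9120 0.8614 0.1149

phase 1: p=-0.0576, T=0.671, ωT=1.933889, cosh=3.530471, sinh=3.385886; start (x,ẋ)=(-0.067900, 0.277500) → end (x,ẋ)=(0.232043, 0.879193)
phase 2: p=0.3867, T=0.293, ωT=0.844455, cosh=1.378251, sinh=0.948459; start (x,ẋ)=(0.232043, 0.879193) → end (x,ẋ)=(0.462874, 0.788985)
phase 3: p=0.6372, T=0.331, ωT=0.953975, cosh=1.490608, sinh=1.105401; start (x,ẋ)=(0.462874, 0.788985) → end (x,ẋ)=(0.679955, 0.620685)
phase 4: p=0.8941, T=0.617, ωT=1.778256, cosh=3.044227, sinh=2.875295; start (x,ẋ)=(0.679955, 0.620685) → end (x,ẋ)=(0.861414, 0.114913)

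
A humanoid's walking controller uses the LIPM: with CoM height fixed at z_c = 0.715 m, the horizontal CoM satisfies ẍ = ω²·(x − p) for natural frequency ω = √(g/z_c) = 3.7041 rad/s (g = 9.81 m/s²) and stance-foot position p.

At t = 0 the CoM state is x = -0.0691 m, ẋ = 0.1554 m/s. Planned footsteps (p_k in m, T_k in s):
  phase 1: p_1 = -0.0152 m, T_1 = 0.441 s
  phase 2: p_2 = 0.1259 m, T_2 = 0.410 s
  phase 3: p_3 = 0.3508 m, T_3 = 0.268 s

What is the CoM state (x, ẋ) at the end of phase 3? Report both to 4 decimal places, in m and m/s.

x = -1.2471, ẋ = -5.5620

phase 1: p=-0.0152, T=0.441, ωT=1.633508, cosh=2.658527, sinh=2.463284; start (x,ẋ)=(-0.069100, 0.155400) → end (x,ẋ)=(-0.055151, -0.078662)
phase 2: p=0.1259, T=0.410, ωT=1.518681, cosh=2.392599, sinh=2.173599; start (x,ẋ)=(-0.055151, -0.078662) → end (x,ẋ)=(-0.353443, -1.645891)
phase 3: p=0.3508, T=0.268, ωT=0.992699, cosh=1.534541, sinh=1.163966; start (x,ẋ)=(-0.353443, -1.645891) → end (x,ẋ)=(-1.247090, -5.561992)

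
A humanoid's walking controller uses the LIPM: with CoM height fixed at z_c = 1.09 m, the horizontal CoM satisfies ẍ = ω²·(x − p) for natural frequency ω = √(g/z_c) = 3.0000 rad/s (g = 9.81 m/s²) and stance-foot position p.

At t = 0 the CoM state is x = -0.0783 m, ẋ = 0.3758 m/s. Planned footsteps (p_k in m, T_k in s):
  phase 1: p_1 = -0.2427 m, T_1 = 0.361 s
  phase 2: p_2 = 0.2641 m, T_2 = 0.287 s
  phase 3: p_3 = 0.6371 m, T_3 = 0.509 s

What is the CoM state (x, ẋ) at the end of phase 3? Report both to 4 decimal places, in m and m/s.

phase 1: p=-0.2427, T=0.361, ωT=1.083000, cosh=1.646053, sinh=1.307474; start (x,ẋ)=(-0.078300, 0.375800) → end (x,ẋ)=(0.191694, 1.263433)
phase 2: p=0.2641, T=0.287, ωT=0.861000, cosh=1.394132, sinh=0.971393; start (x,ẋ)=(0.191694, 1.263433) → end (x,ẋ)=(0.572253, 1.550388)
phase 3: p=0.6371, T=0.509, ωT=1.527000, cosh=2.410765, sinh=2.193578; start (x,ẋ)=(0.572253, 1.550388) → end (x,ẋ)=(1.614402, 3.310881)

x = 1.6144, ẋ = 3.3109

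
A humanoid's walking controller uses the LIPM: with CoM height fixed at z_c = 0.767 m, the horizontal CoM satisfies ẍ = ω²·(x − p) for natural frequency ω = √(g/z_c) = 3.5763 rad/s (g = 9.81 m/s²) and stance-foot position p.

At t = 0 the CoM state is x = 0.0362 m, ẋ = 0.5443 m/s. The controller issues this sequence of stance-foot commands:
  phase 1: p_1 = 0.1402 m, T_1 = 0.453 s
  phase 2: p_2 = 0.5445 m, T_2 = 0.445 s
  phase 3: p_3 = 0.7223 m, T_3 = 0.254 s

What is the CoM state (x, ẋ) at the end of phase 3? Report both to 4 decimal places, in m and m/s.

phase 1: p=0.1402, T=0.453, ωT=1.620064, cosh=2.625650, sinh=2.427764; start (x,ẋ)=(0.036200, 0.544300) → end (x,ẋ)=(0.236629, 0.526170)
phase 2: p=0.5445, T=0.445, ωT=1.591453, cosh=2.557256, sinh=2.353626; start (x,ẋ)=(0.236629, 0.526170) → end (x,ẋ)=(0.103478, -1.245879)
phase 3: p=0.7223, T=0.254, ωT=0.908380, cosh=1.441739, sinh=1.038562; start (x,ẋ)=(0.103478, -1.245879) → end (x,ẋ)=(-0.531685, -4.094669)

x = -0.5317, ẋ = -4.0947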